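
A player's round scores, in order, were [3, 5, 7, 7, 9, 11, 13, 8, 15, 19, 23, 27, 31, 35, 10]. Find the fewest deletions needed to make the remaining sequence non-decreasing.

2

Fewest deletions = n − (longest non-decreasing subsequence).
Patience tails:
3 → extends → [3]
5 → extends → [3, 5]
7 → extends → [3, 5, 7]
7 → extends → [3, 5, 7, 7]
9 → extends → [3, 5, 7, 7, 9]
11 → extends → [3, 5, 7, 7, 9, 11]
13 → extends → [3, 5, 7, 7, 9, 11, 13]
8 → replaces 9 → [3, 5, 7, 7, 8, 11, 13]
15 → extends → [3, 5, 7, 7, 8, 11, 13, 15]
19 → extends → [3, 5, 7, 7, 8, 11, 13, 15, 19]
23 → extends → [3, 5, 7, 7, 8, 11, 13, 15, 19, 23]
27 → extends → [3, 5, 7, 7, 8, 11, 13, 15, 19, 23, 27]
31 → extends → [3, 5, 7, 7, 8, 11, 13, 15, 19, 23, 27, 31]
35 → extends → [3, 5, 7, 7, 8, 11, 13, 15, 19, 23, 27, 31, 35]
10 → replaces 11 → [3, 5, 7, 7, 8, 10, 13, 15, 19, 23, 27, 31, 35]
Longest non-decreasing subsequence has length 13, so deletions = 15 − 13 = 2.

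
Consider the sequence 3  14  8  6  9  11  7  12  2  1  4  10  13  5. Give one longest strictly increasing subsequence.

3, 8, 9, 11, 12, 13

Patience tails give the LIS length; then backtrack through the dp parents:
3 → extends → [3]
14 → extends → [3, 14]
8 → replaces 14 → [3, 8]
6 → replaces 8 → [3, 6]
9 → extends → [3, 6, 9]
11 → extends → [3, 6, 9, 11]
7 → replaces 9 → [3, 6, 7, 11]
12 → extends → [3, 6, 7, 11, 12]
2 → replaces 3 → [2, 6, 7, 11, 12]
1 → replaces 2 → [1, 6, 7, 11, 12]
4 → replaces 6 → [1, 4, 7, 11, 12]
10 → replaces 11 → [1, 4, 7, 10, 12]
13 → extends → [1, 4, 7, 10, 12, 13]
5 → replaces 7 → [1, 4, 5, 10, 12, 13]
Length 6; one witness is 3, 8, 9, 11, 12, 13.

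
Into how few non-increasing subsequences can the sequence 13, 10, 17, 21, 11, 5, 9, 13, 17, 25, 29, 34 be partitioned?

7

Place each on the leftmost legal pile:
13 → new pile 1 (tops now [13])
10 → pile 1 (tops now [10])
17 → new pile 2 (tops now [10, 17])
21 → new pile 3 (tops now [10, 17, 21])
11 → pile 2 (tops now [10, 11, 21])
5 → pile 1 (tops now [5, 11, 21])
9 → pile 2 (tops now [5, 9, 21])
13 → pile 3 (tops now [5, 9, 13])
17 → new pile 4 (tops now [5, 9, 13, 17])
25 → new pile 5 (tops now [5, 9, 13, 17, 25])
29 → new pile 6 (tops now [5, 9, 13, 17, 25, 29])
34 → new pile 7 (tops now [5, 9, 13, 17, 25, 29, 34])
Seven piles.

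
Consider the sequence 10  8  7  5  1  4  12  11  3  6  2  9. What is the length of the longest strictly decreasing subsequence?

7

Let dp[i] be the longest strictly decreasing subsequence ending at i:
i:      1  2  3  4  5  6  7  8  9 10 11 12
a[i]:  10  8  7  5  1  4 12 11  3  6  2  9
dp:     1  2  3  4  5  5  1  2  6  4  7  3
Maximum is 7.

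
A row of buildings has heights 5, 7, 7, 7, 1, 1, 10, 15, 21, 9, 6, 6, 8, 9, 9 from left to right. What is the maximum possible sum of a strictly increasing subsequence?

Let S[i] be the best sum of a strictly increasing subsequence ending at i:
i:      1  2  3  4  5  6  7  8  9 10 11 12 13 14 15
a[i]:   5  7  7  7  1  1 10 15 21  9  6  6  8  9  9
S:      5 12 12 12  1  1 22 37 58 21 11 11 20 29 29
Maximum is 58 (e.g. 5 + 7 + 10 + 15 + 21).

58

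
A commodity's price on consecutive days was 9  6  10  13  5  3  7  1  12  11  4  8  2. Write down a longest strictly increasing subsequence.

Patience tails give the LIS length; then backtrack through the dp parents:
9 → extends → [9]
6 → replaces 9 → [6]
10 → extends → [6, 10]
13 → extends → [6, 10, 13]
5 → replaces 6 → [5, 10, 13]
3 → replaces 5 → [3, 10, 13]
7 → replaces 10 → [3, 7, 13]
1 → replaces 3 → [1, 7, 13]
12 → replaces 13 → [1, 7, 12]
11 → replaces 12 → [1, 7, 11]
4 → replaces 7 → [1, 4, 11]
8 → replaces 11 → [1, 4, 8]
2 → replaces 4 → [1, 2, 8]
Length 3; one witness is 9, 10, 13.

9, 10, 13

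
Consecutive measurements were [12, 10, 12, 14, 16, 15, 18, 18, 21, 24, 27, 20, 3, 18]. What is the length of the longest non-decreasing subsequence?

9

Track the smallest tail for each achievable length (allowing ties):
12 → extends → [12]
10 → replaces 12 → [10]
12 → extends → [10, 12]
14 → extends → [10, 12, 14]
16 → extends → [10, 12, 14, 16]
15 → replaces 16 → [10, 12, 14, 15]
18 → extends → [10, 12, 14, 15, 18]
18 → extends → [10, 12, 14, 15, 18, 18]
21 → extends → [10, 12, 14, 15, 18, 18, 21]
24 → extends → [10, 12, 14, 15, 18, 18, 21, 24]
27 → extends → [10, 12, 14, 15, 18, 18, 21, 24, 27]
20 → replaces 21 → [10, 12, 14, 15, 18, 18, 20, 24, 27]
3 → replaces 10 → [3, 12, 14, 15, 18, 18, 20, 24, 27]
18 → replaces 20 → [3, 12, 14, 15, 18, 18, 18, 24, 27]
Nine tails, so the longest non-decreasing subsequence has length 9 (e.g. 12, 12, 14, 16, 18, 18, 21, 24, 27).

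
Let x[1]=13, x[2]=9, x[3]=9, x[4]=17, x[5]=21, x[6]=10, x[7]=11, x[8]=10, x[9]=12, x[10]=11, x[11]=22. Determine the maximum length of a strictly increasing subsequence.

Let dp[i] be the length of the longest such subsequence ending at index i:
i:      1  2  3  4  5  6  7  8  9 10 11
x[i]:  13  9  9 17 21 10 11 10 12 11 22
dp:     1  1  1  2  3  2  3  2  4  3  5
Maximum dp value is 5.

5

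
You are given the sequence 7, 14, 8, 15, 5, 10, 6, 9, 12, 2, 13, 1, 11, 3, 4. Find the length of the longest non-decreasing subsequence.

Track the smallest tail for each achievable length (allowing ties):
7 → extends → [7]
14 → extends → [7, 14]
8 → replaces 14 → [7, 8]
15 → extends → [7, 8, 15]
5 → replaces 7 → [5, 8, 15]
10 → replaces 15 → [5, 8, 10]
6 → replaces 8 → [5, 6, 10]
9 → replaces 10 → [5, 6, 9]
12 → extends → [5, 6, 9, 12]
2 → replaces 5 → [2, 6, 9, 12]
13 → extends → [2, 6, 9, 12, 13]
1 → replaces 2 → [1, 6, 9, 12, 13]
11 → replaces 12 → [1, 6, 9, 11, 13]
3 → replaces 6 → [1, 3, 9, 11, 13]
4 → replaces 9 → [1, 3, 4, 11, 13]
Five tails, so the longest non-decreasing subsequence has length 5 (e.g. 7, 8, 10, 12, 13).

5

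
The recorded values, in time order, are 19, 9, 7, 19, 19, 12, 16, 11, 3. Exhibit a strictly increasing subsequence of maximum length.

9, 12, 16

Patience tails give the LIS length; then backtrack through the dp parents:
19 → extends → [19]
9 → replaces 19 → [9]
7 → replaces 9 → [7]
19 → extends → [7, 19]
19 → already a tail → [7, 19]
12 → replaces 19 → [7, 12]
16 → extends → [7, 12, 16]
11 → replaces 12 → [7, 11, 16]
3 → replaces 7 → [3, 11, 16]
Length 3; one witness is 9, 12, 16.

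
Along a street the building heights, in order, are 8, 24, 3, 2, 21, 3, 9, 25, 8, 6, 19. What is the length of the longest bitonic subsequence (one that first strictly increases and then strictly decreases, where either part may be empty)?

inc[i] = longest strictly increasing subsequence ending at i; dec[i] = longest strictly decreasing subsequence starting at i:
i:      1  2  3  4  5  6  7  8  9 10 11
a[i]:   8 24  3  2 21  3  9 25  8  6 19
inc:    1  2  1  1  2  2  3  4  3  3  4
dec:    3  5  2  1  4  1  3  3  2  1  1
Best peak at i=2 (value 24): inc=2, dec=5, length 2+5−1 = 6.

6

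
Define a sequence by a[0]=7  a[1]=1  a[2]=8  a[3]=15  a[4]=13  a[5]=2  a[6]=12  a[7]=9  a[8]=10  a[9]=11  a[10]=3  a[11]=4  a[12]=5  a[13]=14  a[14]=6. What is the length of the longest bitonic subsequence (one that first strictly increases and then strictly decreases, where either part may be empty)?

7

inc[i] = longest strictly increasing subsequence ending at i; dec[i] = longest strictly decreasing subsequence starting at i:
i:      0  1  2  3  4  5  6  7  8  9 10 11 12 13 14
a[i]:   7  1  8 15 13  2 12  9 10 11  3  4  5 14  6
inc:    1  1  2  3  3  2  3  3  4  5  3  4  5  6  6
dec:    2  1  2  5  4  1  3  2  2  2  1  1  1  2  1
Best peak at i=3 (value 15): inc=3, dec=5, length 3+5−1 = 7.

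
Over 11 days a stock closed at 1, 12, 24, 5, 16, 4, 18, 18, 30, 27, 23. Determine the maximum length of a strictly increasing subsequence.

Track the smallest tail for each achievable length (strict):
1 → extends → [1]
12 → extends → [1, 12]
24 → extends → [1, 12, 24]
5 → replaces 12 → [1, 5, 24]
16 → replaces 24 → [1, 5, 16]
4 → replaces 5 → [1, 4, 16]
18 → extends → [1, 4, 16, 18]
18 → already a tail → [1, 4, 16, 18]
30 → extends → [1, 4, 16, 18, 30]
27 → replaces 30 → [1, 4, 16, 18, 27]
23 → replaces 27 → [1, 4, 16, 18, 23]
Five tails, so the longest strictly increasing subsequence has length 5 (e.g. 1, 12, 16, 18, 30).

5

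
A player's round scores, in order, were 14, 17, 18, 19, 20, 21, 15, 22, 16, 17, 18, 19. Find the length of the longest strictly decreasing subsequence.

Negate each value so 'decreasing' becomes 'increasing', then run patience tails on the negated sequence:
-14 → extends → [-14]
-17 → replaces -14 → [-17]
-18 → replaces -17 → [-18]
-19 → replaces -18 → [-19]
-20 → replaces -19 → [-20]
-21 → replaces -20 → [-21]
-15 → extends → [-21, -15]
-22 → replaces -21 → [-22, -15]
-16 → replaces -15 → [-22, -16]
-17 → replaces -16 → [-22, -17]
-18 → replaces -17 → [-22, -18]
-19 → replaces -18 → [-22, -19]
Two tails, so the longest strictly decreasing subsequence of the original has length 2.

2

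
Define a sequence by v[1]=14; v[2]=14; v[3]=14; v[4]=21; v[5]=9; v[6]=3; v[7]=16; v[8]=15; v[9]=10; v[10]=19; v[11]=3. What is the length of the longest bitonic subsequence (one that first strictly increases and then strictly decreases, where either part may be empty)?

inc[i] = longest strictly increasing subsequence ending at i; dec[i] = longest strictly decreasing subsequence starting at i:
i:      1  2  3  4  5  6  7  8  9 10 11
v[i]:  14 14 14 21  9  3 16 15 10 19  3
inc:    1  1  1  2  1  1  2  2  2  3  1
dec:    3  3  3  5  2  1  4  3  2  2  1
Best peak at i=4 (value 21): inc=2, dec=5, length 2+5−1 = 6.

6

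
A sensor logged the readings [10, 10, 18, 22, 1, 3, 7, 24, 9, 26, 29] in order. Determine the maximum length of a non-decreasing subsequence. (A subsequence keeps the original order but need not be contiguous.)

Let dp[i] be the length of the longest such subsequence ending at index i:
i:      1  2  3  4  5  6  7  8  9 10 11
a[i]:  10 10 18 22  1  3  7 24  9 26 29
dp:     1  2  3  4  1  2  3  5  4  6  7
Maximum dp value is 7.

7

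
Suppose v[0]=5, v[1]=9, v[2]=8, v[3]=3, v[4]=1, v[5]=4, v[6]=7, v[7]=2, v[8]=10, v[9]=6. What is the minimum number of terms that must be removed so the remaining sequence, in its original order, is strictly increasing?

6

Fewest deletions = n − (longest strictly increasing subsequence).
Patience tails:
5 → extends → [5]
9 → extends → [5, 9]
8 → replaces 9 → [5, 8]
3 → replaces 5 → [3, 8]
1 → replaces 3 → [1, 8]
4 → replaces 8 → [1, 4]
7 → extends → [1, 4, 7]
2 → replaces 4 → [1, 2, 7]
10 → extends → [1, 2, 7, 10]
6 → replaces 7 → [1, 2, 6, 10]
Longest strictly increasing subsequence has length 4, so deletions = 10 − 4 = 6.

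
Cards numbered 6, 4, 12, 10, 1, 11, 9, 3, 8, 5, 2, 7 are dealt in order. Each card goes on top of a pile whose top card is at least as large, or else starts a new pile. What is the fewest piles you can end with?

4

The minimum number of non-increasing subsequences covering a sequence equals the length of its longest strictly increasing subsequence.
LIS length is 4 (e.g. 1, 3, 5, 7), so 4 piles are needed.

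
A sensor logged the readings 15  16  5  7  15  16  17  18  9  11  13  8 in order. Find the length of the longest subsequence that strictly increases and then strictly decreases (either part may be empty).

inc[i] = longest strictly increasing subsequence ending at i; dec[i] = longest strictly decreasing subsequence starting at i:
i:      1  2  3  4  5  6  7  8  9 10 11 12
a[i]:  15 16  5  7 15 16 17 18  9 11 13  8
inc:    1  2  1  2  3  4  5  6  3  4  5  3
dec:    3  4  1  1  3  3  3  3  2  2  2  1
Best peak at i=8 (value 18): inc=6, dec=3, length 6+3−1 = 8.

8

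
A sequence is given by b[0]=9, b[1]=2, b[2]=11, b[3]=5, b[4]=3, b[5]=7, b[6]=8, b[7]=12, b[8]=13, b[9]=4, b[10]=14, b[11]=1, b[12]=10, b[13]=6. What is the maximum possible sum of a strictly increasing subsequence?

Let S[i] be the best sum of a strictly increasing subsequence ending at i:
i:      0  1  2  3  4  5  6  7  8  9 10 11 12 13
b[i]:   9  2 11  5  3  7  8 12 13  4 14  1 10  6
S:      9  2 20  7  5 14 22 34 47  9 61  1 32 15
Maximum is 61 (e.g. 2 + 5 + 7 + 8 + 12 + 13 + 14).

61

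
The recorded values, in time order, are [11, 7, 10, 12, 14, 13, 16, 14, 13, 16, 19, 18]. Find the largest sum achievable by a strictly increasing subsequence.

Let S[i] be the best sum of a strictly increasing subsequence ending at i:
i:      1  2  3  4  5  6  7  8  9 10 11 12
a[i]:  11  7 10 12 14 13 16 14 13 16 19 18
S:     11  7 17 29 43 42 59 56 42 72 91 90
Maximum is 91 (e.g. 7 + 10 + 12 + 13 + 14 + 16 + 19).

91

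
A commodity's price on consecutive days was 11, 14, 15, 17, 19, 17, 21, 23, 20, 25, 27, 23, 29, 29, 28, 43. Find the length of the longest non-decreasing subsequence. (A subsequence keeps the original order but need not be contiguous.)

12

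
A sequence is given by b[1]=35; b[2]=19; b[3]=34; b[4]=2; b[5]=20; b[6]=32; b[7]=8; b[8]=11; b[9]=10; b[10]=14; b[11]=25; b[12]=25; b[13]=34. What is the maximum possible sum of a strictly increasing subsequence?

105

Let S[i] be the best sum of a strictly increasing subsequence ending at i:
i:       1   2   3   4   5   6   7   8   9  10  11  12  13
b[i]:   35  19  34   2  20  32   8  11  10  14  25  25  34
S:      35  19  53   2  39  71  10  21  20  35  64  64 105
Maximum is 105 (e.g. 19 + 20 + 32 + 34).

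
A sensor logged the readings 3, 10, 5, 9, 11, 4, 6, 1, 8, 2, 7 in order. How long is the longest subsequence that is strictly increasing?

4

Let dp[i] be the length of the longest such subsequence ending at index i:
i:      1  2  3  4  5  6  7  8  9 10 11
a[i]:   3 10  5  9 11  4  6  1  8  2  7
dp:     1  2  2  3  4  2  3  1  4  2  4
Maximum dp value is 4.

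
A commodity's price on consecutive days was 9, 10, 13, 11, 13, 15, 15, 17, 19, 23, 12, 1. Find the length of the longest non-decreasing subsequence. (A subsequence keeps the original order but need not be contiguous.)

Let dp[i] be the length of the longest such subsequence ending at index i:
i:      1  2  3  4  5  6  7  8  9 10 11 12
a[i]:   9 10 13 11 13 15 15 17 19 23 12  1
dp:     1  2  3  3  4  5  6  7  8  9  4  1
Maximum dp value is 9.

9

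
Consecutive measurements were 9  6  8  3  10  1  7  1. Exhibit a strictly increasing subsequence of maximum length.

Patience tails give the LIS length; then backtrack through the dp parents:
9 → extends → [9]
6 → replaces 9 → [6]
8 → extends → [6, 8]
3 → replaces 6 → [3, 8]
10 → extends → [3, 8, 10]
1 → replaces 3 → [1, 8, 10]
7 → replaces 8 → [1, 7, 10]
1 → already a tail → [1, 7, 10]
Length 3; one witness is 6, 8, 10.

6, 8, 10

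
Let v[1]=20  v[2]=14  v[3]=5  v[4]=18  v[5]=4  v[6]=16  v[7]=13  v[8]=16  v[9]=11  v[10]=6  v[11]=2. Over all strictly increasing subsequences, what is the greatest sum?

34

Let S[i] be the best sum of a strictly increasing subsequence ending at i:
i:      1  2  3  4  5  6  7  8  9 10 11
v[i]:  20 14  5 18  4 16 13 16 11  6  2
S:     20 14  5 32  4 30 18 34 16 11  2
Maximum is 34 (e.g. 5 + 13 + 16).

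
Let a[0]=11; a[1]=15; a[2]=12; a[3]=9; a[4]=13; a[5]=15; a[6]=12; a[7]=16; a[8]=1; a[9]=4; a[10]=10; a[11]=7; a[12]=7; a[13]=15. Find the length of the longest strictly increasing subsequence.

5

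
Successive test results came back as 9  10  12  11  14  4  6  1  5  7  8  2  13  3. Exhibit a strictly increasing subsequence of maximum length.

4, 6, 7, 8, 13

Patience tails give the LIS length; then backtrack through the dp parents:
9 → extends → [9]
10 → extends → [9, 10]
12 → extends → [9, 10, 12]
11 → replaces 12 → [9, 10, 11]
14 → extends → [9, 10, 11, 14]
4 → replaces 9 → [4, 10, 11, 14]
6 → replaces 10 → [4, 6, 11, 14]
1 → replaces 4 → [1, 6, 11, 14]
5 → replaces 6 → [1, 5, 11, 14]
7 → replaces 11 → [1, 5, 7, 14]
8 → replaces 14 → [1, 5, 7, 8]
2 → replaces 5 → [1, 2, 7, 8]
13 → extends → [1, 2, 7, 8, 13]
3 → replaces 7 → [1, 2, 3, 8, 13]
Length 5; one witness is 4, 6, 7, 8, 13.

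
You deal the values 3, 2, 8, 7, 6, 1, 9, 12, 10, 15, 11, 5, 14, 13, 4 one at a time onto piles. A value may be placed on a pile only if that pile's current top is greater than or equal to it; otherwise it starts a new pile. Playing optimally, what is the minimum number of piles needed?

6

Place each on the leftmost legal pile:
3 → new pile 1 (tops now [3])
2 → pile 1 (tops now [2])
8 → new pile 2 (tops now [2, 8])
7 → pile 2 (tops now [2, 7])
6 → pile 2 (tops now [2, 6])
1 → pile 1 (tops now [1, 6])
9 → new pile 3 (tops now [1, 6, 9])
12 → new pile 4 (tops now [1, 6, 9, 12])
10 → pile 4 (tops now [1, 6, 9, 10])
15 → new pile 5 (tops now [1, 6, 9, 10, 15])
11 → pile 5 (tops now [1, 6, 9, 10, 11])
5 → pile 2 (tops now [1, 5, 9, 10, 11])
14 → new pile 6 (tops now [1, 5, 9, 10, 11, 14])
13 → pile 6 (tops now [1, 5, 9, 10, 11, 13])
4 → pile 2 (tops now [1, 4, 9, 10, 11, 13])
Six piles.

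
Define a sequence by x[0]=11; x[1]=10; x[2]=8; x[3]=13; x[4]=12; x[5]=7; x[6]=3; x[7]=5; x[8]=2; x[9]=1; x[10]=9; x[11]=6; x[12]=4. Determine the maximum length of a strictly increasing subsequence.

Track the smallest tail for each achievable length (strict):
11 → extends → [11]
10 → replaces 11 → [10]
8 → replaces 10 → [8]
13 → extends → [8, 13]
12 → replaces 13 → [8, 12]
7 → replaces 8 → [7, 12]
3 → replaces 7 → [3, 12]
5 → replaces 12 → [3, 5]
2 → replaces 3 → [2, 5]
1 → replaces 2 → [1, 5]
9 → extends → [1, 5, 9]
6 → replaces 9 → [1, 5, 6]
4 → replaces 5 → [1, 4, 6]
Three tails, so the longest strictly increasing subsequence has length 3 (e.g. 3, 5, 9).

3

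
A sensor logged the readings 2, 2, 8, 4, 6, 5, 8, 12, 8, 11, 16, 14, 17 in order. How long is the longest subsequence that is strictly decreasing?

3

Negate each value so 'decreasing' becomes 'increasing', then run patience tails on the negated sequence:
-2 → extends → [-2]
-2 → already a tail → [-2]
-8 → replaces -2 → [-8]
-4 → extends → [-8, -4]
-6 → replaces -4 → [-8, -6]
-5 → extends → [-8, -6, -5]
-8 → already a tail → [-8, -6, -5]
-12 → replaces -8 → [-12, -6, -5]
-8 → replaces -6 → [-12, -8, -5]
-11 → replaces -8 → [-12, -11, -5]
-16 → replaces -12 → [-16, -11, -5]
-14 → replaces -11 → [-16, -14, -5]
-17 → replaces -16 → [-17, -14, -5]
Three tails, so the longest strictly decreasing subsequence of the original has length 3.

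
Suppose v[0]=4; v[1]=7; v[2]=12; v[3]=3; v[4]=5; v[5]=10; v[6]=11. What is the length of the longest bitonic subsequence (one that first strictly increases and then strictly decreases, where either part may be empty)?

4

inc[i] = longest strictly increasing subsequence ending at i; dec[i] = longest strictly decreasing subsequence starting at i:
i:      0  1  2  3  4  5  6
v[i]:   4  7 12  3  5 10 11
inc:    1  2  3  1  2  3  4
dec:    2  2  2  1  1  1  1
Best peak at i=2 (value 12): inc=3, dec=2, length 3+2−1 = 4.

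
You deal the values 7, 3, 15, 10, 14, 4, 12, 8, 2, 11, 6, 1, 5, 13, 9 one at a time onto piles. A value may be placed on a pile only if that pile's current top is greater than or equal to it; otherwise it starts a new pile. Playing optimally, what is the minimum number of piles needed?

The minimum number of non-increasing subsequences covering a sequence equals the length of its longest strictly increasing subsequence.
LIS length is 5 (e.g. 3, 4, 8, 11, 13), so 5 piles are needed.

5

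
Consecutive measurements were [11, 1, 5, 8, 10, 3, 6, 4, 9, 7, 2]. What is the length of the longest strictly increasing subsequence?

4

Track the smallest tail for each achievable length (strict):
11 → extends → [11]
1 → replaces 11 → [1]
5 → extends → [1, 5]
8 → extends → [1, 5, 8]
10 → extends → [1, 5, 8, 10]
3 → replaces 5 → [1, 3, 8, 10]
6 → replaces 8 → [1, 3, 6, 10]
4 → replaces 6 → [1, 3, 4, 10]
9 → replaces 10 → [1, 3, 4, 9]
7 → replaces 9 → [1, 3, 4, 7]
2 → replaces 3 → [1, 2, 4, 7]
Four tails, so the longest strictly increasing subsequence has length 4 (e.g. 1, 5, 8, 10).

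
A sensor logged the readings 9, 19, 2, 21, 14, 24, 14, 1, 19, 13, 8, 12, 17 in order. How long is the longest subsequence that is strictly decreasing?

4

Let dp[i] be the longest strictly decreasing subsequence ending at i:
i:      1  2  3  4  5  6  7  8  9 10 11 12 13
a[i]:   9 19  2 21 14 24 14  1 19 13  8 12 17
dp:     1  1  2  1  2  1  2  3  2  3  4  4  3
Maximum is 4.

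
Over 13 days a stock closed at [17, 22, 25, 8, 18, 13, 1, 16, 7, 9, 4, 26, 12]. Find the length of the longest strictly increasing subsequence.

Track the smallest tail for each achievable length (strict):
17 → extends → [17]
22 → extends → [17, 22]
25 → extends → [17, 22, 25]
8 → replaces 17 → [8, 22, 25]
18 → replaces 22 → [8, 18, 25]
13 → replaces 18 → [8, 13, 25]
1 → replaces 8 → [1, 13, 25]
16 → replaces 25 → [1, 13, 16]
7 → replaces 13 → [1, 7, 16]
9 → replaces 16 → [1, 7, 9]
4 → replaces 7 → [1, 4, 9]
26 → extends → [1, 4, 9, 26]
12 → replaces 26 → [1, 4, 9, 12]
Four tails, so the longest strictly increasing subsequence has length 4 (e.g. 17, 22, 25, 26).

4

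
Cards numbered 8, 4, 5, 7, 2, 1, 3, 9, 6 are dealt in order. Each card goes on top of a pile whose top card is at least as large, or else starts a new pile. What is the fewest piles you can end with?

4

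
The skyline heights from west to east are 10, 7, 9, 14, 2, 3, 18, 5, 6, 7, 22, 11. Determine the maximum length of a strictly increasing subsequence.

6

Let dp[i] be the length of the longest such subsequence ending at index i:
i:      1  2  3  4  5  6  7  8  9 10 11 12
a[i]:  10  7  9 14  2  3 18  5  6  7 22 11
dp:     1  1  2  3  1  2  4  3  4  5  6  6
Maximum dp value is 6.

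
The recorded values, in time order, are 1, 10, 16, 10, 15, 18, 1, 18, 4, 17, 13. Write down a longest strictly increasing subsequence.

Patience tails give the LIS length; then backtrack through the dp parents:
1 → extends → [1]
10 → extends → [1, 10]
16 → extends → [1, 10, 16]
10 → already a tail → [1, 10, 16]
15 → replaces 16 → [1, 10, 15]
18 → extends → [1, 10, 15, 18]
1 → already a tail → [1, 10, 15, 18]
18 → already a tail → [1, 10, 15, 18]
4 → replaces 10 → [1, 4, 15, 18]
17 → replaces 18 → [1, 4, 15, 17]
13 → replaces 15 → [1, 4, 13, 17]
Length 4; one witness is 1, 10, 16, 18.

1, 10, 16, 18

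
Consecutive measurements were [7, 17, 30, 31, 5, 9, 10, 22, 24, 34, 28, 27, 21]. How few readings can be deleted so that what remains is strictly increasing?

Fewest deletions = n − (longest strictly increasing subsequence).
i:      1  2  3  4  5  6  7  8  9 10 11 12 13
a[i]:   7 17 30 31  5  9 10 22 24 34 28 27 21
dp:     1  2  3  4  1  2  3  4  5  6  6  6  4
max dp = 6, so deletions = 13 − 6 = 7.

7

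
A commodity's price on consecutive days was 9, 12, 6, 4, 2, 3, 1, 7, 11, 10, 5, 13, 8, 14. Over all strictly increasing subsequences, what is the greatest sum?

51

Let S[i] be the best sum of a strictly increasing subsequence ending at i:
i:      1  2  3  4  5  6  7  8  9 10 11 12 13 14
a[i]:   9 12  6  4  2  3  1  7 11 10  5 13  8 14
S:      9 21  6  4  2  5  1 13 24 23 10 37 21 51
Maximum is 51 (e.g. 6 + 7 + 11 + 13 + 14).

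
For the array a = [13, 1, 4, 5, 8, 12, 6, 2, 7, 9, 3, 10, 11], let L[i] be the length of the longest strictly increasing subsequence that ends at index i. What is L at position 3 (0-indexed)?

3

dp[i] = 1 + max{dp[j] : j<i, a[j]<a[i]} (or 1 if no such j):
i:      0  1  2  3  4  5  6  7  8  9 10 11 12
a[i]:  13  1  4  5  8 12  6  2  7  9  3 10 11
dp:     1  1  2  3  4  5  4  2  5  6  3  7  8
At index 3 the value is 3.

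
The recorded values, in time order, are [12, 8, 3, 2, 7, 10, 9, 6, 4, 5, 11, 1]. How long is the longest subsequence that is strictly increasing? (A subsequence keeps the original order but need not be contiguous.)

4

Let dp[i] be the length of the longest such subsequence ending at index i:
i:      1  2  3  4  5  6  7  8  9 10 11 12
a[i]:  12  8  3  2  7 10  9  6  4  5 11  1
dp:     1  1  1  1  2  3  3  2  2  3  4  1
Maximum dp value is 4.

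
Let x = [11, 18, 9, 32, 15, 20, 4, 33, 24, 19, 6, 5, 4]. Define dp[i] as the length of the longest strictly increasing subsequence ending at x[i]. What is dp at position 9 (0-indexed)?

3

dp[i] = 1 + max{dp[j] : j<i, x[j]<x[i]} (or 1 if no such j):
i:      0  1  2  3  4  5  6  7  8  9 10 11 12
x[i]:  11 18  9 32 15 20  4 33 24 19  6  5  4
dp:     1  2  1  3  2  3  1  4  4  3  2  2  1
At index 9 the value is 3.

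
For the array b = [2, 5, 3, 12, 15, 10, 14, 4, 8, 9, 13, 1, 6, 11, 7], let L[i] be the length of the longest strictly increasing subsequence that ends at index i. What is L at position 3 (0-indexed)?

dp[i] = 1 + max{dp[j] : j<i, b[j]<b[i]} (or 1 if no such j):
i:      0  1  2  3  4  5  6  7  8  9 10 11 12 13 14
b[i]:   2  5  3 12 15 10 14  4  8  9 13  1  6 11  7
dp:     1  2  2  3  4  3  4  3  4  5  6  1  4  6  5
At index 3 the value is 3.

3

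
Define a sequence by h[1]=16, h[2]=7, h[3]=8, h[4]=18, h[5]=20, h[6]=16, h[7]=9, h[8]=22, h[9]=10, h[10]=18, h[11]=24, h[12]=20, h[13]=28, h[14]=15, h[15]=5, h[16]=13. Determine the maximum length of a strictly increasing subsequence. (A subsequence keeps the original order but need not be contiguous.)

Track the smallest tail for each achievable length (strict):
16 → extends → [16]
7 → replaces 16 → [7]
8 → extends → [7, 8]
18 → extends → [7, 8, 18]
20 → extends → [7, 8, 18, 20]
16 → replaces 18 → [7, 8, 16, 20]
9 → replaces 16 → [7, 8, 9, 20]
22 → extends → [7, 8, 9, 20, 22]
10 → replaces 20 → [7, 8, 9, 10, 22]
18 → replaces 22 → [7, 8, 9, 10, 18]
24 → extends → [7, 8, 9, 10, 18, 24]
20 → replaces 24 → [7, 8, 9, 10, 18, 20]
28 → extends → [7, 8, 9, 10, 18, 20, 28]
15 → replaces 18 → [7, 8, 9, 10, 15, 20, 28]
5 → replaces 7 → [5, 8, 9, 10, 15, 20, 28]
13 → replaces 15 → [5, 8, 9, 10, 13, 20, 28]
Seven tails, so the longest strictly increasing subsequence has length 7 (e.g. 7, 8, 18, 20, 22, 24, 28).

7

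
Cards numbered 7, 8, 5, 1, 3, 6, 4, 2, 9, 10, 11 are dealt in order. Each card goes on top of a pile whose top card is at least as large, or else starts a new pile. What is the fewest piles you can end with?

6

Place each on the leftmost legal pile:
7 → new pile 1 (tops now [7])
8 → new pile 2 (tops now [7, 8])
5 → pile 1 (tops now [5, 8])
1 → pile 1 (tops now [1, 8])
3 → pile 2 (tops now [1, 3])
6 → new pile 3 (tops now [1, 3, 6])
4 → pile 3 (tops now [1, 3, 4])
2 → pile 2 (tops now [1, 2, 4])
9 → new pile 4 (tops now [1, 2, 4, 9])
10 → new pile 5 (tops now [1, 2, 4, 9, 10])
11 → new pile 6 (tops now [1, 2, 4, 9, 10, 11])
Six piles.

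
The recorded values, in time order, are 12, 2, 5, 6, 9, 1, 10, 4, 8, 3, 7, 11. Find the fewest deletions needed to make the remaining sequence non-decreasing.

6

Fewest deletions = n − (longest non-decreasing subsequence).
Patience tails:
12 → extends → [12]
2 → replaces 12 → [2]
5 → extends → [2, 5]
6 → extends → [2, 5, 6]
9 → extends → [2, 5, 6, 9]
1 → replaces 2 → [1, 5, 6, 9]
10 → extends → [1, 5, 6, 9, 10]
4 → replaces 5 → [1, 4, 6, 9, 10]
8 → replaces 9 → [1, 4, 6, 8, 10]
3 → replaces 4 → [1, 3, 6, 8, 10]
7 → replaces 8 → [1, 3, 6, 7, 10]
11 → extends → [1, 3, 6, 7, 10, 11]
Longest non-decreasing subsequence has length 6, so deletions = 12 − 6 = 6.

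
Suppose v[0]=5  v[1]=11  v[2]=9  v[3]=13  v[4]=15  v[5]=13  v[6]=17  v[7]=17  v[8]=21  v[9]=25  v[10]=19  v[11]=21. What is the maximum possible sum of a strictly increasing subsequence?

Let S[i] be the best sum of a strictly increasing subsequence ending at i:
i:       0   1   2   3   4   5   6   7   8   9  10  11
v[i]:    5  11   9  13  15  13  17  17  21  25  19  21
S:       5  16  14  29  44  29  61  61  82 107  80 101
Maximum is 107 (e.g. 5 + 11 + 13 + 15 + 17 + 21 + 25).

107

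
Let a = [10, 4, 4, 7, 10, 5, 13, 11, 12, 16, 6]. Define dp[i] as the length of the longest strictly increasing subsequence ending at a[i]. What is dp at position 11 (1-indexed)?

dp[i] = 1 + max{dp[j] : j<i, a[j]<a[i]} (or 1 if no such j):
i:      1  2  3  4  5  6  7  8  9 10 11
a[i]:  10  4  4  7 10  5 13 11 12 16  6
dp:     1  1  1  2  3  2  4  4  5  6  3
At index 11 the value is 3.

3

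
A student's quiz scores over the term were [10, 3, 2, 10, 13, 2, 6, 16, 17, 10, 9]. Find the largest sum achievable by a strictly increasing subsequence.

Let S[i] be the best sum of a strictly increasing subsequence ending at i:
i:      1  2  3  4  5  6  7  8  9 10 11
a[i]:  10  3  2 10 13  2  6 16 17 10  9
S:     10  3  2 13 26  2  9 42 59 19 18
Maximum is 59 (e.g. 3 + 10 + 13 + 16 + 17).

59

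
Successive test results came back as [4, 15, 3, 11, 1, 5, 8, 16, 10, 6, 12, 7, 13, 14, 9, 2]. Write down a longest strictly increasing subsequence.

4, 5, 8, 10, 12, 13, 14

Patience tails give the LIS length; then backtrack through the dp parents:
4 → extends → [4]
15 → extends → [4, 15]
3 → replaces 4 → [3, 15]
11 → replaces 15 → [3, 11]
1 → replaces 3 → [1, 11]
5 → replaces 11 → [1, 5]
8 → extends → [1, 5, 8]
16 → extends → [1, 5, 8, 16]
10 → replaces 16 → [1, 5, 8, 10]
6 → replaces 8 → [1, 5, 6, 10]
12 → extends → [1, 5, 6, 10, 12]
7 → replaces 10 → [1, 5, 6, 7, 12]
13 → extends → [1, 5, 6, 7, 12, 13]
14 → extends → [1, 5, 6, 7, 12, 13, 14]
9 → replaces 12 → [1, 5, 6, 7, 9, 13, 14]
2 → replaces 5 → [1, 2, 6, 7, 9, 13, 14]
Length 7; one witness is 4, 5, 8, 10, 12, 13, 14.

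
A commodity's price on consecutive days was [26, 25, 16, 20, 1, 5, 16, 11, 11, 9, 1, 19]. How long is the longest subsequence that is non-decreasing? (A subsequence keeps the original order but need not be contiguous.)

5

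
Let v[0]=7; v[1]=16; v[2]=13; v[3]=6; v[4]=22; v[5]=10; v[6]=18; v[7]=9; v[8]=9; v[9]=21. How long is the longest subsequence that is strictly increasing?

4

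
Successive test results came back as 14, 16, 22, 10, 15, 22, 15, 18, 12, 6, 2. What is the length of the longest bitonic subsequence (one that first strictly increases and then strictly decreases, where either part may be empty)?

7

inc[i] = longest strictly increasing subsequence ending at i; dec[i] = longest strictly decreasing subsequence starting at i:
i:      1  2  3  4  5  6  7  8  9 10 11
a[i]:  14 16 22 10 15 22 15 18 12  6  2
inc:    1  2  3  1  2  3  2  3  2  1  1
dec:    4  5  5  3  4  5  4  4  3  2  1
Best peak at i=3 (value 22): inc=3, dec=5, length 3+5−1 = 7.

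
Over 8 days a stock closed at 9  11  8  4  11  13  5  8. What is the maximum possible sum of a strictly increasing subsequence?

Let S[i] be the best sum of a strictly increasing subsequence ending at i:
i:      1  2  3  4  5  6  7  8
a[i]:   9 11  8  4 11 13  5  8
S:      9 20  8  4 20 33  9 17
Maximum is 33 (e.g. 9 + 11 + 13).

33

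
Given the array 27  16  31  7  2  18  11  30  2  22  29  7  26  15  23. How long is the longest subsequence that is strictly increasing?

4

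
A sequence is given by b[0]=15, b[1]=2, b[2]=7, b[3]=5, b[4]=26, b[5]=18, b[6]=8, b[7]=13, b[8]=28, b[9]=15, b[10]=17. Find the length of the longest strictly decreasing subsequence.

3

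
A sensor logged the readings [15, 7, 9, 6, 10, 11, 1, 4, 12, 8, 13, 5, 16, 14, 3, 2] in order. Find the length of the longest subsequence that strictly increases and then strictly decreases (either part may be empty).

10

inc[i] = longest strictly increasing subsequence ending at i; dec[i] = longest strictly decreasing subsequence starting at i:
i:      1  2  3  4  5  6  7  8  9 10 11 12 13 14 15 16
a[i]:  15  7  9  6 10 11  1  4 12  8 13  5 16 14  3  2
inc:    1  1  2  1  3  4  1  2  5  3  6  3  7  7  2  2
dec:    6  5  5  4  5  5  1  3  5  4  4  3  4  3  2  1
Best peak at i=13 (value 16): inc=7, dec=4, length 7+4−1 = 10.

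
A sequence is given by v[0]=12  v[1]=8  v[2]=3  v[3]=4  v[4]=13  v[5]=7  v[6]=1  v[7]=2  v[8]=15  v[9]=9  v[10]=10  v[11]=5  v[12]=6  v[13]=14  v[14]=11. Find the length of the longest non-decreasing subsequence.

6

Track the smallest tail for each achievable length (allowing ties):
12 → extends → [12]
8 → replaces 12 → [8]
3 → replaces 8 → [3]
4 → extends → [3, 4]
13 → extends → [3, 4, 13]
7 → replaces 13 → [3, 4, 7]
1 → replaces 3 → [1, 4, 7]
2 → replaces 4 → [1, 2, 7]
15 → extends → [1, 2, 7, 15]
9 → replaces 15 → [1, 2, 7, 9]
10 → extends → [1, 2, 7, 9, 10]
5 → replaces 7 → [1, 2, 5, 9, 10]
6 → replaces 9 → [1, 2, 5, 6, 10]
14 → extends → [1, 2, 5, 6, 10, 14]
11 → replaces 14 → [1, 2, 5, 6, 10, 11]
Six tails, so the longest non-decreasing subsequence has length 6 (e.g. 3, 4, 7, 9, 10, 14).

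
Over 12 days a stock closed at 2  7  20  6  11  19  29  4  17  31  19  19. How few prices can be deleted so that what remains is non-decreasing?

Fewest deletions = n − (longest non-decreasing subsequence).
Patience tails:
2 → extends → [2]
7 → extends → [2, 7]
20 → extends → [2, 7, 20]
6 → replaces 7 → [2, 6, 20]
11 → replaces 20 → [2, 6, 11]
19 → extends → [2, 6, 11, 19]
29 → extends → [2, 6, 11, 19, 29]
4 → replaces 6 → [2, 4, 11, 19, 29]
17 → replaces 19 → [2, 4, 11, 17, 29]
31 → extends → [2, 4, 11, 17, 29, 31]
19 → replaces 29 → [2, 4, 11, 17, 19, 31]
19 → replaces 31 → [2, 4, 11, 17, 19, 19]
Longest non-decreasing subsequence has length 6, so deletions = 12 − 6 = 6.

6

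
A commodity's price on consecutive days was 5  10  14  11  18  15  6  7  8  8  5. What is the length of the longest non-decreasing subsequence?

5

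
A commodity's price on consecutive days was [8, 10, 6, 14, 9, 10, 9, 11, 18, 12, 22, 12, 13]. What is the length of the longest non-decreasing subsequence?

7

Track the smallest tail for each achievable length (allowing ties):
8 → extends → [8]
10 → extends → [8, 10]
6 → replaces 8 → [6, 10]
14 → extends → [6, 10, 14]
9 → replaces 10 → [6, 9, 14]
10 → replaces 14 → [6, 9, 10]
9 → replaces 10 → [6, 9, 9]
11 → extends → [6, 9, 9, 11]
18 → extends → [6, 9, 9, 11, 18]
12 → replaces 18 → [6, 9, 9, 11, 12]
22 → extends → [6, 9, 9, 11, 12, 22]
12 → replaces 22 → [6, 9, 9, 11, 12, 12]
13 → extends → [6, 9, 9, 11, 12, 12, 13]
Seven tails, so the longest non-decreasing subsequence has length 7 (e.g. 8, 10, 10, 11, 12, 12, 13).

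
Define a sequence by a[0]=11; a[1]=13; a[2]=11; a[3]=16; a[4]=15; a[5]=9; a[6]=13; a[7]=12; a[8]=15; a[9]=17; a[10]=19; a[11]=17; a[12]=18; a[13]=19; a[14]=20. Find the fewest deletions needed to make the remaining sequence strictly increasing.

8

Fewest deletions = n − (longest strictly increasing subsequence).
i:      0  1  2  3  4  5  6  7  8  9 10 11 12 13 14
a[i]:  11 13 11 16 15  9 13 12 15 17 19 17 18 19 20
dp:     1  2  1  3  3  1  2  2  3  4  5  4  5  6  7
max dp = 7, so deletions = 15 − 7 = 8.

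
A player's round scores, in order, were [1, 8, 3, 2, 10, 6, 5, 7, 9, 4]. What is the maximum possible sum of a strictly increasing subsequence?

26

Let S[i] be the best sum of a strictly increasing subsequence ending at i:
i:      1  2  3  4  5  6  7  8  9 10
a[i]:   1  8  3  2 10  6  5  7  9  4
S:      1  9  4  3 19 10  9 17 26  8
Maximum is 26 (e.g. 1 + 3 + 6 + 7 + 9).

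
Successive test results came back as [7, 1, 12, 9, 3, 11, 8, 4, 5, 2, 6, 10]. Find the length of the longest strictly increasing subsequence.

6

Let dp[i] be the length of the longest such subsequence ending at index i:
i:      1  2  3  4  5  6  7  8  9 10 11 12
a[i]:   7  1 12  9  3 11  8  4  5  2  6 10
dp:     1  1  2  2  2  3  3  3  4  2  5  6
Maximum dp value is 6.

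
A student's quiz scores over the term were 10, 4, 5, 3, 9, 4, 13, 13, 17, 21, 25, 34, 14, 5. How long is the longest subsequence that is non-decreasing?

9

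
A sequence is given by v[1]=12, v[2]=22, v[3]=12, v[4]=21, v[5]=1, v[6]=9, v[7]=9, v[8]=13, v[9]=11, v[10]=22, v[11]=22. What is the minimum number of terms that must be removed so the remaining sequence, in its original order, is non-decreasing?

Fewest deletions = n − (longest non-decreasing subsequence).
i:      1  2  3  4  5  6  7  8  9 10 11
v[i]:  12 22 12 21  1  9  9 13 11 22 22
dp:     1  2  2  3  1  2  3  4  4  5  6
max dp = 6, so deletions = 11 − 6 = 5.

5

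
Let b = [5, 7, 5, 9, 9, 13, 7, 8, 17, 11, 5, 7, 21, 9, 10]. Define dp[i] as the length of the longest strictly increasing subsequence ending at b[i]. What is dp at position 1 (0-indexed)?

2

dp[i] = 1 + max{dp[j] : j<i, b[j]<b[i]} (or 1 if no such j):
i:      0  1  2  3  4  5  6  7  8  9 10 11 12 13 14
b[i]:   5  7  5  9  9 13  7  8 17 11  5  7 21  9 10
dp:     1  2  1  3  3  4  2  3  5  4  1  2  6  4  5
At index 1 the value is 2.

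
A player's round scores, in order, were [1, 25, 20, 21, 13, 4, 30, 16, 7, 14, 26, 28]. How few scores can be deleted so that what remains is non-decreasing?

6

Fewest deletions = n − (longest non-decreasing subsequence).
Patience tails:
1 → extends → [1]
25 → extends → [1, 25]
20 → replaces 25 → [1, 20]
21 → extends → [1, 20, 21]
13 → replaces 20 → [1, 13, 21]
4 → replaces 13 → [1, 4, 21]
30 → extends → [1, 4, 21, 30]
16 → replaces 21 → [1, 4, 16, 30]
7 → replaces 16 → [1, 4, 7, 30]
14 → replaces 30 → [1, 4, 7, 14]
26 → extends → [1, 4, 7, 14, 26]
28 → extends → [1, 4, 7, 14, 26, 28]
Longest non-decreasing subsequence has length 6, so deletions = 12 − 6 = 6.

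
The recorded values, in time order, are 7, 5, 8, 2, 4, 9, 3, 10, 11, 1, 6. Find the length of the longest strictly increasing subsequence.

5

Track the smallest tail for each achievable length (strict):
7 → extends → [7]
5 → replaces 7 → [5]
8 → extends → [5, 8]
2 → replaces 5 → [2, 8]
4 → replaces 8 → [2, 4]
9 → extends → [2, 4, 9]
3 → replaces 4 → [2, 3, 9]
10 → extends → [2, 3, 9, 10]
11 → extends → [2, 3, 9, 10, 11]
1 → replaces 2 → [1, 3, 9, 10, 11]
6 → replaces 9 → [1, 3, 6, 10, 11]
Five tails, so the longest strictly increasing subsequence has length 5 (e.g. 7, 8, 9, 10, 11).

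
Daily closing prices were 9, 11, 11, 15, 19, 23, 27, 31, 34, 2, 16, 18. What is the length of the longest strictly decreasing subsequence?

Let dp[i] be the longest strictly decreasing subsequence ending at i:
i:      1  2  3  4  5  6  7  8  9 10 11 12
a[i]:   9 11 11 15 19 23 27 31 34  2 16 18
dp:     1  1  1  1  1  1  1  1  1  2  2  2
Maximum is 2.

2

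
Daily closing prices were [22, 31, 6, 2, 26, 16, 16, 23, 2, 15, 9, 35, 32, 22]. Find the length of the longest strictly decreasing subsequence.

5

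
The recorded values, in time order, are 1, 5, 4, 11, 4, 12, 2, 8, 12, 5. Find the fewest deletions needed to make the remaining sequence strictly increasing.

Fewest deletions = n − (longest strictly increasing subsequence).
Patience tails:
1 → extends → [1]
5 → extends → [1, 5]
4 → replaces 5 → [1, 4]
11 → extends → [1, 4, 11]
4 → already a tail → [1, 4, 11]
12 → extends → [1, 4, 11, 12]
2 → replaces 4 → [1, 2, 11, 12]
8 → replaces 11 → [1, 2, 8, 12]
12 → already a tail → [1, 2, 8, 12]
5 → replaces 8 → [1, 2, 5, 12]
Longest strictly increasing subsequence has length 4, so deletions = 10 − 4 = 6.

6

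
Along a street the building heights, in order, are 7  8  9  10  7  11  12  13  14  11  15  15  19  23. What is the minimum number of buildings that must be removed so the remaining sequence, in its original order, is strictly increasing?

Fewest deletions = n − (longest strictly increasing subsequence).
i:      1  2  3  4  5  6  7  8  9 10 11 12 13 14
a[i]:   7  8  9 10  7 11 12 13 14 11 15 15 19 23
dp:     1  2  3  4  1  5  6  7  8  5  9  9 10 11
max dp = 11, so deletions = 14 − 11 = 3.

3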